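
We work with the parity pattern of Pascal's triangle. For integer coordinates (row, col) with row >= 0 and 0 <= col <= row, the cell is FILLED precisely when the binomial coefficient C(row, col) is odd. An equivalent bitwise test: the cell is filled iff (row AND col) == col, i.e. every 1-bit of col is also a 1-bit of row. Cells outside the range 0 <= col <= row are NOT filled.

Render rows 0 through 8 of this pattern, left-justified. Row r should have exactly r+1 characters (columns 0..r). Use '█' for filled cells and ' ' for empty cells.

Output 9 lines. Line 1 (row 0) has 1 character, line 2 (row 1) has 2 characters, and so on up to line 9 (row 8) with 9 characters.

Answer: █
██
█ █
████
█   █
██  ██
█ █ █ █
████████
█       █

Derivation:
r0=0: █
r1=1: ██
r2=10: █ █
r3=11: ████
r4=100: █   █
r5=101: ██  ██
r6=110: █ █ █ █
r7=111: ████████
r8=1000: █       █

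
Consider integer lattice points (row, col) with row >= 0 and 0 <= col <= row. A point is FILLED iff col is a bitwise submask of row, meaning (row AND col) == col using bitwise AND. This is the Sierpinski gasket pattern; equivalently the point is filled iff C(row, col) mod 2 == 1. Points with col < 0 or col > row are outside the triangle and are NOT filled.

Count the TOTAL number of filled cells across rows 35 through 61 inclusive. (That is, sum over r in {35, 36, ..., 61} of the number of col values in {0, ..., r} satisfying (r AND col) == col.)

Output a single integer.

Answer: 380

Derivation:
r35=100011 pc3: +8 =8
r36=100100 pc2: +4 =12
r37=100101 pc3: +8 =20
r38=100110 pc3: +8 =28
r39=100111 pc4: +16 =44
r40=101000 pc2: +4 =48
r41=101001 pc3: +8 =56
r42=101010 pc3: +8 =64
r43=101011 pc4: +16 =80
r44=101100 pc3: +8 =88
r45=101101 pc4: +16 =104
r46=101110 pc4: +16 =120
r47=101111 pc5: +32 =152
r48=110000 pc2: +4 =156
r49=110001 pc3: +8 =164
r50=110010 pc3: +8 =172
r51=110011 pc4: +16 =188
r52=110100 pc3: +8 =196
r53=110101 pc4: +16 =212
r54=110110 pc4: +16 =228
r55=110111 pc5: +32 =260
r56=111000 pc3: +8 =268
r57=111001 pc4: +16 =284
r58=111010 pc4: +16 =300
r59=111011 pc5: +32 =332
r60=111100 pc4: +16 =348
r61=111101 pc5: +32 =380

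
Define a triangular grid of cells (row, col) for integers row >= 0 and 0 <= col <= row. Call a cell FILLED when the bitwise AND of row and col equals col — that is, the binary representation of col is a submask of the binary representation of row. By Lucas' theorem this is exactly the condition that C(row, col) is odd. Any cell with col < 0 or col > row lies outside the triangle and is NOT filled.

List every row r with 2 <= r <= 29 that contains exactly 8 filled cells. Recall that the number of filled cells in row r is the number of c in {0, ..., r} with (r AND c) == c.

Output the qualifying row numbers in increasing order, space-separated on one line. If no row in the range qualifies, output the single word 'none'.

Row r has 2^popcount(r) filled cells, so we need popcount(r) = log2(8) = 3.
Scan r = 2..29 and keep those with exactly 3 one-bits:
r=2=10 popcount=1 -> skip
r=3=11 popcount=2 -> skip
r=4=100 popcount=1 -> skip
r=5=101 popcount=2 -> skip
r=6=110 popcount=2 -> skip
r=7=111 popcount=3 -> KEEP
r=8=1000 popcount=1 -> skip
r=9=1001 popcount=2 -> skip
r=10=1010 popcount=2 -> skip
r=11=1011 popcount=3 -> KEEP
r=12=1100 popcount=2 -> skip
r=13=1101 popcount=3 -> KEEP
r=14=1110 popcount=3 -> KEEP
r=15=1111 popcount=4 -> skip
r=16=10000 popcount=1 -> skip
r=17=10001 popcount=2 -> skip
r=18=10010 popcount=2 -> skip
r=19=10011 popcount=3 -> KEEP
r=20=10100 popcount=2 -> skip
r=21=10101 popcount=3 -> KEEP
r=22=10110 popcount=3 -> KEEP
r=23=10111 popcount=4 -> skip
r=24=11000 popcount=2 -> skip
r=25=11001 popcount=3 -> KEEP
r=26=11010 popcount=3 -> KEEP
r=27=11011 popcount=4 -> skip
r=28=11100 popcount=3 -> KEEP
r=29=11101 popcount=4 -> skip
Kept rows: 7 11 13 14 19 21 22 25 26 28

Answer: 7 11 13 14 19 21 22 25 26 28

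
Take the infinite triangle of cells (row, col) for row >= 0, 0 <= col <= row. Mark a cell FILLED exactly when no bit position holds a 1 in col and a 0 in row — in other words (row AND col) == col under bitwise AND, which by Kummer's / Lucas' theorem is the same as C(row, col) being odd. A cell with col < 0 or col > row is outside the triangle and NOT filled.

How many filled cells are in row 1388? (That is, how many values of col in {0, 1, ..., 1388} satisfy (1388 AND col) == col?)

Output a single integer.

Answer: 64

Derivation:
1388 in binary = 10101101100
popcount(1388) = number of 1-bits in 10101101100 = 6
A col c satisfies (1388 AND c) == c iff every set bit of c is also set in 1388; each of the 6 set bits of 1388 can independently be on or off in c.
count = 2^6 = 64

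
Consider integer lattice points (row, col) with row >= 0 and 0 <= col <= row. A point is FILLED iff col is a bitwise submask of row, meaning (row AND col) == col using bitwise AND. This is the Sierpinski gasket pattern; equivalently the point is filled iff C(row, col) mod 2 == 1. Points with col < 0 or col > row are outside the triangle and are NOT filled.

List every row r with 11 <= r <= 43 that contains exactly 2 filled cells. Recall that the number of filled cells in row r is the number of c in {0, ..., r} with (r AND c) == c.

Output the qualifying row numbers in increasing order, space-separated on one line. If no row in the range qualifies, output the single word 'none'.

Row r has 2^popcount(r) filled cells, so we need popcount(r) = log2(2) = 1.
Scan r = 11..43 and keep those with exactly 1 one-bits:
r=11=1011 popcount=3 -> skip
r=12=1100 popcount=2 -> skip
r=13=1101 popcount=3 -> skip
r=14=1110 popcount=3 -> skip
r=15=1111 popcount=4 -> skip
r=16=10000 popcount=1 -> KEEP
r=17=10001 popcount=2 -> skip
r=18=10010 popcount=2 -> skip
r=19=10011 popcount=3 -> skip
r=20=10100 popcount=2 -> skip
r=21=10101 popcount=3 -> skip
r=22=10110 popcount=3 -> skip
r=23=10111 popcount=4 -> skip
r=24=11000 popcount=2 -> skip
r=25=11001 popcount=3 -> skip
r=26=11010 popcount=3 -> skip
r=27=11011 popcount=4 -> skip
r=28=11100 popcount=3 -> skip
r=29=11101 popcount=4 -> skip
r=30=11110 popcount=4 -> skip
r=31=11111 popcount=5 -> skip
r=32=100000 popcount=1 -> KEEP
r=33=100001 popcount=2 -> skip
r=34=100010 popcount=2 -> skip
r=35=100011 popcount=3 -> skip
r=36=100100 popcount=2 -> skip
r=37=100101 popcount=3 -> skip
r=38=100110 popcount=3 -> skip
r=39=100111 popcount=4 -> skip
r=40=101000 popcount=2 -> skip
r=41=101001 popcount=3 -> skip
r=42=101010 popcount=3 -> skip
r=43=101011 popcount=4 -> skip
Kept rows: 16 32

Answer: 16 32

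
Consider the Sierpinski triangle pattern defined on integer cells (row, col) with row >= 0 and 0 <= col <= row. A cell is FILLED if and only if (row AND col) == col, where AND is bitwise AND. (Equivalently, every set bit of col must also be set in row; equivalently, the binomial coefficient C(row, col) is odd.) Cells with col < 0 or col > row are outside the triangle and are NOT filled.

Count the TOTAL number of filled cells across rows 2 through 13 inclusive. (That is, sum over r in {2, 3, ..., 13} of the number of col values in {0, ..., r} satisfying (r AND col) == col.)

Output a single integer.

r2=10 pc1: +2 =2
r3=11 pc2: +4 =6
r4=100 pc1: +2 =8
r5=101 pc2: +4 =12
r6=110 pc2: +4 =16
r7=111 pc3: +8 =24
r8=1000 pc1: +2 =26
r9=1001 pc2: +4 =30
r10=1010 pc2: +4 =34
r11=1011 pc3: +8 =42
r12=1100 pc2: +4 =46
r13=1101 pc3: +8 =54

Answer: 54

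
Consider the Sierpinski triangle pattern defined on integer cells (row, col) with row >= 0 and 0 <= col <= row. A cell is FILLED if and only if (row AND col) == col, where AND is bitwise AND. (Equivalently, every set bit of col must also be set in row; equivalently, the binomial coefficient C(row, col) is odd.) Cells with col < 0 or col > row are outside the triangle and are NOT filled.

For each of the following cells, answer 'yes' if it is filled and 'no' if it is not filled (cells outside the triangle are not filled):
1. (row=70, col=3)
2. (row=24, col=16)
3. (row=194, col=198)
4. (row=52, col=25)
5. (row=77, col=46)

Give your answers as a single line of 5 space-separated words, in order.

(70,3): row=0b1000110, col=0b11, row AND col = 0b10 = 2; 2 != 3 -> empty
(24,16): row=0b11000, col=0b10000, row AND col = 0b10000 = 16; 16 == 16 -> filled
(194,198): col outside [0, 194] -> not filled
(52,25): row=0b110100, col=0b11001, row AND col = 0b10000 = 16; 16 != 25 -> empty
(77,46): row=0b1001101, col=0b101110, row AND col = 0b1100 = 12; 12 != 46 -> empty

Answer: no yes no no no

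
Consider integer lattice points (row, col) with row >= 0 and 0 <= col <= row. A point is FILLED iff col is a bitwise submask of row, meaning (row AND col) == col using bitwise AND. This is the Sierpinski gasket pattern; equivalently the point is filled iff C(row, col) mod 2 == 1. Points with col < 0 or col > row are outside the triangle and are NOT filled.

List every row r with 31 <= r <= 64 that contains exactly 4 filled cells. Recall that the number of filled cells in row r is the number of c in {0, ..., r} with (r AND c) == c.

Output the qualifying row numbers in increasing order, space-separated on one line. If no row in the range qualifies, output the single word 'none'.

Answer: 33 34 36 40 48

Derivation:
Row r has 2^popcount(r) filled cells, so we need popcount(r) = log2(4) = 2.
Scan r = 31..64 and keep those with exactly 2 one-bits:
r=31=11111 popcount=5 -> skip
r=32=100000 popcount=1 -> skip
r=33=100001 popcount=2 -> KEEP
r=34=100010 popcount=2 -> KEEP
r=35=100011 popcount=3 -> skip
r=36=100100 popcount=2 -> KEEP
r=37=100101 popcount=3 -> skip
r=38=100110 popcount=3 -> skip
r=39=100111 popcount=4 -> skip
r=40=101000 popcount=2 -> KEEP
r=41=101001 popcount=3 -> skip
r=42=101010 popcount=3 -> skip
r=43=101011 popcount=4 -> skip
r=44=101100 popcount=3 -> skip
r=45=101101 popcount=4 -> skip
r=46=101110 popcount=4 -> skip
r=47=101111 popcount=5 -> skip
r=48=110000 popcount=2 -> KEEP
r=49=110001 popcount=3 -> skip
r=50=110010 popcount=3 -> skip
r=51=110011 popcount=4 -> skip
r=52=110100 popcount=3 -> skip
r=53=110101 popcount=4 -> skip
r=54=110110 popcount=4 -> skip
r=55=110111 popcount=5 -> skip
r=56=111000 popcount=3 -> skip
r=57=111001 popcount=4 -> skip
r=58=111010 popcount=4 -> skip
r=59=111011 popcount=5 -> skip
r=60=111100 popcount=4 -> skip
r=61=111101 popcount=5 -> skip
r=62=111110 popcount=5 -> skip
r=63=111111 popcount=6 -> skip
r=64=1000000 popcount=1 -> skip
Kept rows: 33 34 36 40 48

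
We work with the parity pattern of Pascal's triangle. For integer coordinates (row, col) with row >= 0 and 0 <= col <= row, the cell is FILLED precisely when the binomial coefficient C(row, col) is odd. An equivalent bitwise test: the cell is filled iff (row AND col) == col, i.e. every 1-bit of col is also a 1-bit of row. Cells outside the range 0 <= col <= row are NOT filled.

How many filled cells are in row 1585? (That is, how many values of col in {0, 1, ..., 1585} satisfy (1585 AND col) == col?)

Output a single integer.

1585 in binary = 11000110001
popcount(1585) = number of 1-bits in 11000110001 = 5
A col c satisfies (1585 AND c) == c iff every set bit of c is also set in 1585; each of the 5 set bits of 1585 can independently be on or off in c.
count = 2^5 = 32

Answer: 32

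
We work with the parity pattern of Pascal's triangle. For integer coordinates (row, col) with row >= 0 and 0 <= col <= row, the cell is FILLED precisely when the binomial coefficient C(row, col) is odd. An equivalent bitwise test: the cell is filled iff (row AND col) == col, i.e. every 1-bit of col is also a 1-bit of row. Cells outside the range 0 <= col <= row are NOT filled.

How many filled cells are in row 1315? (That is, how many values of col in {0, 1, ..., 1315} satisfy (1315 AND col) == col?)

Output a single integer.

Answer: 32

Derivation:
1315 in binary = 10100100011
popcount(1315) = number of 1-bits in 10100100011 = 5
A col c satisfies (1315 AND c) == c iff every set bit of c is also set in 1315; each of the 5 set bits of 1315 can independently be on or off in c.
count = 2^5 = 32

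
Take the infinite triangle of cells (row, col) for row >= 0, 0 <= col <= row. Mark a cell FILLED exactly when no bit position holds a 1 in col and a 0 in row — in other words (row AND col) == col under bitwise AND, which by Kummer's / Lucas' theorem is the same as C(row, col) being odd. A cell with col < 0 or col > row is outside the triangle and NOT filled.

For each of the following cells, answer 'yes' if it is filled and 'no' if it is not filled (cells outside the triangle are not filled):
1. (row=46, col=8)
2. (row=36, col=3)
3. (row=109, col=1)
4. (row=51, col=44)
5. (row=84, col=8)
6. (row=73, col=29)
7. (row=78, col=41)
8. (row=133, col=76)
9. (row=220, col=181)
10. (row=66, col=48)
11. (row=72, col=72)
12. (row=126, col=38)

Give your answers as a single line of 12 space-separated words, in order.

Answer: yes no yes no no no no no no no yes yes

Derivation:
(46,8): row=0b101110, col=0b1000, row AND col = 0b1000 = 8; 8 == 8 -> filled
(36,3): row=0b100100, col=0b11, row AND col = 0b0 = 0; 0 != 3 -> empty
(109,1): row=0b1101101, col=0b1, row AND col = 0b1 = 1; 1 == 1 -> filled
(51,44): row=0b110011, col=0b101100, row AND col = 0b100000 = 32; 32 != 44 -> empty
(84,8): row=0b1010100, col=0b1000, row AND col = 0b0 = 0; 0 != 8 -> empty
(73,29): row=0b1001001, col=0b11101, row AND col = 0b1001 = 9; 9 != 29 -> empty
(78,41): row=0b1001110, col=0b101001, row AND col = 0b1000 = 8; 8 != 41 -> empty
(133,76): row=0b10000101, col=0b1001100, row AND col = 0b100 = 4; 4 != 76 -> empty
(220,181): row=0b11011100, col=0b10110101, row AND col = 0b10010100 = 148; 148 != 181 -> empty
(66,48): row=0b1000010, col=0b110000, row AND col = 0b0 = 0; 0 != 48 -> empty
(72,72): row=0b1001000, col=0b1001000, row AND col = 0b1001000 = 72; 72 == 72 -> filled
(126,38): row=0b1111110, col=0b100110, row AND col = 0b100110 = 38; 38 == 38 -> filled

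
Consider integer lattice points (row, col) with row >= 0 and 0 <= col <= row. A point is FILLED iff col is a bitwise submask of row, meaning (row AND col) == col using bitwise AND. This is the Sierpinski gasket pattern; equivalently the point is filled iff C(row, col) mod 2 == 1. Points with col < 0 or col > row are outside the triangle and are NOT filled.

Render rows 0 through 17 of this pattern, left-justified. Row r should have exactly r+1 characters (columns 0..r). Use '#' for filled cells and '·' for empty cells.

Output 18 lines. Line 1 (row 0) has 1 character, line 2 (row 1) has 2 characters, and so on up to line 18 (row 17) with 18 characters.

Answer: #
##
#·#
####
#···#
##··##
#·#·#·#
########
#·······#
##······##
#·#·····#·#
####····####
#···#···#···#
##··##··##··##
#·#·#·#·#·#·#·#
################
#···············#
##··············##

Derivation:
r0=0: #
r1=1: ##
r2=10: #·#
r3=11: ####
r4=100: #···#
r5=101: ##··##
r6=110: #·#·#·#
r7=111: ########
r8=1000: #·······#
r9=1001: ##······##
r10=1010: #·#·····#·#
r11=1011: ####····####
r12=1100: #···#···#···#
r13=1101: ##··##··##··##
r14=1110: #·#·#·#·#·#·#·#
r15=1111: ################
r16=10000: #···············#
r17=10001: ##··············##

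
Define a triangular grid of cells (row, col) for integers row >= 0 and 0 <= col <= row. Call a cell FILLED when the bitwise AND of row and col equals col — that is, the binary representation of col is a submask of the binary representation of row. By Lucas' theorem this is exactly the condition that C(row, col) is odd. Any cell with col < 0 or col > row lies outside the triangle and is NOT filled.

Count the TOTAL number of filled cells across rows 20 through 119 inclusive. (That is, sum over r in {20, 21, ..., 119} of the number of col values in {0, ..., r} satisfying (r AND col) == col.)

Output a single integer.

r20=10100 pc2: +4 =4
r21=10101 pc3: +8 =12
r22=10110 pc3: +8 =20
r23=10111 pc4: +16 =36
r24=11000 pc2: +4 =40
r25=11001 pc3: +8 =48
r26=11010 pc3: +8 =56
r27=11011 pc4: +16 =72
r28=11100 pc3: +8 =80
r29=11101 pc4: +16 =96
r30=11110 pc4: +16 =112
r31=11111 pc5: +32 =144
r32=100000 pc1: +2 =146
r33=100001 pc2: +4 =150
r34=100010 pc2: +4 =154
r35=100011 pc3: +8 =162
r36=100100 pc2: +4 =166
r37=100101 pc3: +8 =174
r38=100110 pc3: +8 =182
r39=100111 pc4: +16 =198
r40=101000 pc2: +4 =202
r41=101001 pc3: +8 =210
r42=101010 pc3: +8 =218
r43=101011 pc4: +16 =234
r44=101100 pc3: +8 =242
r45=101101 pc4: +16 =258
r46=101110 pc4: +16 =274
r47=101111 pc5: +32 =306
r48=110000 pc2: +4 =310
r49=110001 pc3: +8 =318
r50=110010 pc3: +8 =326
r51=110011 pc4: +16 =342
r52=110100 pc3: +8 =350
r53=110101 pc4: +16 =366
r54=110110 pc4: +16 =382
r55=110111 pc5: +32 =414
r56=111000 pc3: +8 =422
r57=111001 pc4: +16 =438
r58=111010 pc4: +16 =454
r59=111011 pc5: +32 =486
r60=111100 pc4: +16 =502
r61=111101 pc5: +32 =534
r62=111110 pc5: +32 =566
r63=111111 pc6: +64 =630
r64=1000000 pc1: +2 =632
r65=1000001 pc2: +4 =636
r66=1000010 pc2: +4 =640
r67=1000011 pc3: +8 =648
r68=1000100 pc2: +4 =652
r69=1000101 pc3: +8 =660
r70=1000110 pc3: +8 =668
r71=1000111 pc4: +16 =684
r72=1001000 pc2: +4 =688
r73=1001001 pc3: +8 =696
r74=1001010 pc3: +8 =704
r75=1001011 pc4: +16 =720
r76=1001100 pc3: +8 =728
r77=1001101 pc4: +16 =744
r78=1001110 pc4: +16 =760
r79=1001111 pc5: +32 =792
r80=1010000 pc2: +4 =796
r81=1010001 pc3: +8 =804
r82=1010010 pc3: +8 =812
r83=1010011 pc4: +16 =828
r84=1010100 pc3: +8 =836
r85=1010101 pc4: +16 =852
r86=1010110 pc4: +16 =868
r87=1010111 pc5: +32 =900
r88=1011000 pc3: +8 =908
r89=1011001 pc4: +16 =924
r90=1011010 pc4: +16 =940
r91=1011011 pc5: +32 =972
r92=1011100 pc4: +16 =988
r93=1011101 pc5: +32 =1020
r94=1011110 pc5: +32 =1052
r95=1011111 pc6: +64 =1116
r96=1100000 pc2: +4 =1120
r97=1100001 pc3: +8 =1128
r98=1100010 pc3: +8 =1136
r99=1100011 pc4: +16 =1152
r100=1100100 pc3: +8 =1160
r101=1100101 pc4: +16 =1176
r102=1100110 pc4: +16 =1192
r103=1100111 pc5: +32 =1224
r104=1101000 pc3: +8 =1232
r105=1101001 pc4: +16 =1248
r106=1101010 pc4: +16 =1264
r107=1101011 pc5: +32 =1296
r108=1101100 pc4: +16 =1312
r109=1101101 pc5: +32 =1344
r110=1101110 pc5: +32 =1376
r111=1101111 pc6: +64 =1440
r112=1110000 pc3: +8 =1448
r113=1110001 pc4: +16 =1464
r114=1110010 pc4: +16 =1480
r115=1110011 pc5: +32 =1512
r116=1110100 pc4: +16 =1528
r117=1110101 pc5: +32 =1560
r118=1110110 pc5: +32 =1592
r119=1110111 pc6: +64 =1656

Answer: 1656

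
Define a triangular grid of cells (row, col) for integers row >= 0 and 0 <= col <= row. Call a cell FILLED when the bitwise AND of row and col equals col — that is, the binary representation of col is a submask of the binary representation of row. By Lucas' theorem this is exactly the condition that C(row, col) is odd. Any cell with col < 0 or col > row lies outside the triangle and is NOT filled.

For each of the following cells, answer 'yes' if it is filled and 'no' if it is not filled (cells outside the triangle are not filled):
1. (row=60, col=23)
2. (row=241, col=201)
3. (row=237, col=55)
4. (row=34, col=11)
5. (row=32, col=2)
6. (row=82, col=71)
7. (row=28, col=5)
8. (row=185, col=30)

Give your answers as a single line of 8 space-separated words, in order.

(60,23): row=0b111100, col=0b10111, row AND col = 0b10100 = 20; 20 != 23 -> empty
(241,201): row=0b11110001, col=0b11001001, row AND col = 0b11000001 = 193; 193 != 201 -> empty
(237,55): row=0b11101101, col=0b110111, row AND col = 0b100101 = 37; 37 != 55 -> empty
(34,11): row=0b100010, col=0b1011, row AND col = 0b10 = 2; 2 != 11 -> empty
(32,2): row=0b100000, col=0b10, row AND col = 0b0 = 0; 0 != 2 -> empty
(82,71): row=0b1010010, col=0b1000111, row AND col = 0b1000010 = 66; 66 != 71 -> empty
(28,5): row=0b11100, col=0b101, row AND col = 0b100 = 4; 4 != 5 -> empty
(185,30): row=0b10111001, col=0b11110, row AND col = 0b11000 = 24; 24 != 30 -> empty

Answer: no no no no no no no no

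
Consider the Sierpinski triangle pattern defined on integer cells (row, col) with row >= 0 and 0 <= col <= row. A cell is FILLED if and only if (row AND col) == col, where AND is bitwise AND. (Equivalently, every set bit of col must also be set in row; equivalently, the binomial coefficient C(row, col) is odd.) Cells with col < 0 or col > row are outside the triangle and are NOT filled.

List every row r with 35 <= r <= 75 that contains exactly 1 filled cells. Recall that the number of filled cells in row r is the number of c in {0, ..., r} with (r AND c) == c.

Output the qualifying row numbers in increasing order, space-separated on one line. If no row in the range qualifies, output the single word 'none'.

Row r has 2^popcount(r) filled cells, so we need popcount(r) = log2(1) = 0.
Scan r = 35..75 and keep those with exactly 0 one-bits:
r=35=100011 popcount=3 -> skip
r=36=100100 popcount=2 -> skip
r=37=100101 popcount=3 -> skip
r=38=100110 popcount=3 -> skip
r=39=100111 popcount=4 -> skip
r=40=101000 popcount=2 -> skip
r=41=101001 popcount=3 -> skip
r=42=101010 popcount=3 -> skip
r=43=101011 popcount=4 -> skip
r=44=101100 popcount=3 -> skip
r=45=101101 popcount=4 -> skip
r=46=101110 popcount=4 -> skip
r=47=101111 popcount=5 -> skip
r=48=110000 popcount=2 -> skip
r=49=110001 popcount=3 -> skip
r=50=110010 popcount=3 -> skip
r=51=110011 popcount=4 -> skip
r=52=110100 popcount=3 -> skip
r=53=110101 popcount=4 -> skip
r=54=110110 popcount=4 -> skip
r=55=110111 popcount=5 -> skip
r=56=111000 popcount=3 -> skip
r=57=111001 popcount=4 -> skip
r=58=111010 popcount=4 -> skip
r=59=111011 popcount=5 -> skip
r=60=111100 popcount=4 -> skip
r=61=111101 popcount=5 -> skip
r=62=111110 popcount=5 -> skip
r=63=111111 popcount=6 -> skip
r=64=1000000 popcount=1 -> skip
r=65=1000001 popcount=2 -> skip
r=66=1000010 popcount=2 -> skip
r=67=1000011 popcount=3 -> skip
r=68=1000100 popcount=2 -> skip
r=69=1000101 popcount=3 -> skip
r=70=1000110 popcount=3 -> skip
r=71=1000111 popcount=4 -> skip
r=72=1001000 popcount=2 -> skip
r=73=1001001 popcount=3 -> skip
r=74=1001010 popcount=3 -> skip
r=75=1001011 popcount=4 -> skip
Kept rows: none

Answer: none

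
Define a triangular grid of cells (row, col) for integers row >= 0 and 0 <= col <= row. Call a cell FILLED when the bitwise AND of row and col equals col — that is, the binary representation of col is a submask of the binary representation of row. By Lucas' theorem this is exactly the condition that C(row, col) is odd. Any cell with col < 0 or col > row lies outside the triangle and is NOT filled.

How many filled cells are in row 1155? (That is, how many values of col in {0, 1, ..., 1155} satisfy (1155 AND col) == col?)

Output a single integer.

1155 in binary = 10010000011
popcount(1155) = number of 1-bits in 10010000011 = 4
A col c satisfies (1155 AND c) == c iff every set bit of c is also set in 1155; each of the 4 set bits of 1155 can independently be on or off in c.
count = 2^4 = 16

Answer: 16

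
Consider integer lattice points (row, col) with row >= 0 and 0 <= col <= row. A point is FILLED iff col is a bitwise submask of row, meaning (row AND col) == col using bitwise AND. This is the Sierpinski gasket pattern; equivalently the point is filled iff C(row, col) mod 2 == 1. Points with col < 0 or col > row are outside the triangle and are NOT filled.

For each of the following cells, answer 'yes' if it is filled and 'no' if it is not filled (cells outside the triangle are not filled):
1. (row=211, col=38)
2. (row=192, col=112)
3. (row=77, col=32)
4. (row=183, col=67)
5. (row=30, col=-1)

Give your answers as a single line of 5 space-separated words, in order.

(211,38): row=0b11010011, col=0b100110, row AND col = 0b10 = 2; 2 != 38 -> empty
(192,112): row=0b11000000, col=0b1110000, row AND col = 0b1000000 = 64; 64 != 112 -> empty
(77,32): row=0b1001101, col=0b100000, row AND col = 0b0 = 0; 0 != 32 -> empty
(183,67): row=0b10110111, col=0b1000011, row AND col = 0b11 = 3; 3 != 67 -> empty
(30,-1): col outside [0, 30] -> not filled

Answer: no no no no no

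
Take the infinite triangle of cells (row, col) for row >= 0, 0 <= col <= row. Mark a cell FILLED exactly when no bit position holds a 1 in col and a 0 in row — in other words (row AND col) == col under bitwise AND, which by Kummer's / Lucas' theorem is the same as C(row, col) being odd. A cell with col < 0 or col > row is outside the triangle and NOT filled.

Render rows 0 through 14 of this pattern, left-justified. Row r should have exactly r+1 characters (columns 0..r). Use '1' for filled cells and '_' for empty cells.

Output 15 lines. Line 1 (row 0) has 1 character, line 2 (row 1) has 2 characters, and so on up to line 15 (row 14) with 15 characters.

r0=0: 1
r1=1: 11
r2=10: 1_1
r3=11: 1111
r4=100: 1___1
r5=101: 11__11
r6=110: 1_1_1_1
r7=111: 11111111
r8=1000: 1_______1
r9=1001: 11______11
r10=1010: 1_1_____1_1
r11=1011: 1111____1111
r12=1100: 1___1___1___1
r13=1101: 11__11__11__11
r14=1110: 1_1_1_1_1_1_1_1

Answer: 1
11
1_1
1111
1___1
11__11
1_1_1_1
11111111
1_______1
11______11
1_1_____1_1
1111____1111
1___1___1___1
11__11__11__11
1_1_1_1_1_1_1_1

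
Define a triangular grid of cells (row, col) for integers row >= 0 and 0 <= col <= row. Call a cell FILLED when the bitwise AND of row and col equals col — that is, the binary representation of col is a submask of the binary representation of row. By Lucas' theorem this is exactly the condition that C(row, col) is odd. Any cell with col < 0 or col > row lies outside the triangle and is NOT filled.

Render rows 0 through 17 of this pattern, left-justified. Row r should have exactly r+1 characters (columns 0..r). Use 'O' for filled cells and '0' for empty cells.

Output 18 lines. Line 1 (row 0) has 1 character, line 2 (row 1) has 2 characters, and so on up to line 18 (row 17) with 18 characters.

Answer: O
OO
O0O
OOOO
O000O
OO00OO
O0O0O0O
OOOOOOOO
O0000000O
OO000000OO
O0O00000O0O
OOOO0000OOOO
O000O000O000O
OO00OO00OO00OO
O0O0O0O0O0O0O0O
OOOOOOOOOOOOOOOO
O000000000000000O
OO00000000000000OO

Derivation:
r0=0: O
r1=1: OO
r2=10: O0O
r3=11: OOOO
r4=100: O000O
r5=101: OO00OO
r6=110: O0O0O0O
r7=111: OOOOOOOO
r8=1000: O0000000O
r9=1001: OO000000OO
r10=1010: O0O00000O0O
r11=1011: OOOO0000OOOO
r12=1100: O000O000O000O
r13=1101: OO00OO00OO00OO
r14=1110: O0O0O0O0O0O0O0O
r15=1111: OOOOOOOOOOOOOOOO
r16=10000: O000000000000000O
r17=10001: OO00000000000000OO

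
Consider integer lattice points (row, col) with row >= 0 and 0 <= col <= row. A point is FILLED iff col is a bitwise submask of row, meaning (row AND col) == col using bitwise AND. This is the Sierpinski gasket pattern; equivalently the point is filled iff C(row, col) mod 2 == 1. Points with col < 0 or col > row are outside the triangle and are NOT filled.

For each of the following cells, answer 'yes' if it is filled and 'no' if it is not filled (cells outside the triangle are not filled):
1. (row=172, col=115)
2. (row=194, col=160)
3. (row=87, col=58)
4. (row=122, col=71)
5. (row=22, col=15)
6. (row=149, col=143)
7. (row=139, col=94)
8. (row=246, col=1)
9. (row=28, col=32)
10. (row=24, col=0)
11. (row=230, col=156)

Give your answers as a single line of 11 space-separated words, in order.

(172,115): row=0b10101100, col=0b1110011, row AND col = 0b100000 = 32; 32 != 115 -> empty
(194,160): row=0b11000010, col=0b10100000, row AND col = 0b10000000 = 128; 128 != 160 -> empty
(87,58): row=0b1010111, col=0b111010, row AND col = 0b10010 = 18; 18 != 58 -> empty
(122,71): row=0b1111010, col=0b1000111, row AND col = 0b1000010 = 66; 66 != 71 -> empty
(22,15): row=0b10110, col=0b1111, row AND col = 0b110 = 6; 6 != 15 -> empty
(149,143): row=0b10010101, col=0b10001111, row AND col = 0b10000101 = 133; 133 != 143 -> empty
(139,94): row=0b10001011, col=0b1011110, row AND col = 0b1010 = 10; 10 != 94 -> empty
(246,1): row=0b11110110, col=0b1, row AND col = 0b0 = 0; 0 != 1 -> empty
(28,32): col outside [0, 28] -> not filled
(24,0): row=0b11000, col=0b0, row AND col = 0b0 = 0; 0 == 0 -> filled
(230,156): row=0b11100110, col=0b10011100, row AND col = 0b10000100 = 132; 132 != 156 -> empty

Answer: no no no no no no no no no yes no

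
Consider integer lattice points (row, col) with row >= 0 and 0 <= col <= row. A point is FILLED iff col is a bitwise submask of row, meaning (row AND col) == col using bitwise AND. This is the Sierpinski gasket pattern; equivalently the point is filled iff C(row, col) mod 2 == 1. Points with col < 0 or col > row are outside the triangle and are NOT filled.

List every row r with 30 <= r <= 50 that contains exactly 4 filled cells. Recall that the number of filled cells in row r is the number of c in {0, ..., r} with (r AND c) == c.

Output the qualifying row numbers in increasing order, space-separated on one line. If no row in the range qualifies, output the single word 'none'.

Answer: 33 34 36 40 48

Derivation:
Row r has 2^popcount(r) filled cells, so we need popcount(r) = log2(4) = 2.
Scan r = 30..50 and keep those with exactly 2 one-bits:
r=30=11110 popcount=4 -> skip
r=31=11111 popcount=5 -> skip
r=32=100000 popcount=1 -> skip
r=33=100001 popcount=2 -> KEEP
r=34=100010 popcount=2 -> KEEP
r=35=100011 popcount=3 -> skip
r=36=100100 popcount=2 -> KEEP
r=37=100101 popcount=3 -> skip
r=38=100110 popcount=3 -> skip
r=39=100111 popcount=4 -> skip
r=40=101000 popcount=2 -> KEEP
r=41=101001 popcount=3 -> skip
r=42=101010 popcount=3 -> skip
r=43=101011 popcount=4 -> skip
r=44=101100 popcount=3 -> skip
r=45=101101 popcount=4 -> skip
r=46=101110 popcount=4 -> skip
r=47=101111 popcount=5 -> skip
r=48=110000 popcount=2 -> KEEP
r=49=110001 popcount=3 -> skip
r=50=110010 popcount=3 -> skip
Kept rows: 33 34 36 40 48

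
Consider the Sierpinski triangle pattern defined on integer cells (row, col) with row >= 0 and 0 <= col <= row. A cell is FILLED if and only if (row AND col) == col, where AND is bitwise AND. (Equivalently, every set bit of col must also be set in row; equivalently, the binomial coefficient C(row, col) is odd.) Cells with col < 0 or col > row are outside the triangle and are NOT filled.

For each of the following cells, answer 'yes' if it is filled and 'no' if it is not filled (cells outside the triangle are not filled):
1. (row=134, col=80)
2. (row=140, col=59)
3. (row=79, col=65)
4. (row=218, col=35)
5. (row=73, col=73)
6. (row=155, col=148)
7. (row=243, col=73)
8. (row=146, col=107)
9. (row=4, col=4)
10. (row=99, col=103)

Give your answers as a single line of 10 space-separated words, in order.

Answer: no no yes no yes no no no yes no

Derivation:
(134,80): row=0b10000110, col=0b1010000, row AND col = 0b0 = 0; 0 != 80 -> empty
(140,59): row=0b10001100, col=0b111011, row AND col = 0b1000 = 8; 8 != 59 -> empty
(79,65): row=0b1001111, col=0b1000001, row AND col = 0b1000001 = 65; 65 == 65 -> filled
(218,35): row=0b11011010, col=0b100011, row AND col = 0b10 = 2; 2 != 35 -> empty
(73,73): row=0b1001001, col=0b1001001, row AND col = 0b1001001 = 73; 73 == 73 -> filled
(155,148): row=0b10011011, col=0b10010100, row AND col = 0b10010000 = 144; 144 != 148 -> empty
(243,73): row=0b11110011, col=0b1001001, row AND col = 0b1000001 = 65; 65 != 73 -> empty
(146,107): row=0b10010010, col=0b1101011, row AND col = 0b10 = 2; 2 != 107 -> empty
(4,4): row=0b100, col=0b100, row AND col = 0b100 = 4; 4 == 4 -> filled
(99,103): col outside [0, 99] -> not filled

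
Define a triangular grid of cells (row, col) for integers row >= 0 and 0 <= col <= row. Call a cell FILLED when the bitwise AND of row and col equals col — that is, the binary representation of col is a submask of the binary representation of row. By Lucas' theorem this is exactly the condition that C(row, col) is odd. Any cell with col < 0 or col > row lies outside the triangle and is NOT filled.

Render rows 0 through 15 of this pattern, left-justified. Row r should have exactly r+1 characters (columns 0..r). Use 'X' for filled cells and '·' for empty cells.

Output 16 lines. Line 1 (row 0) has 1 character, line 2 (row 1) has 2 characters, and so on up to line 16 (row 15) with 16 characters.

r0=0: X
r1=1: XX
r2=10: X·X
r3=11: XXXX
r4=100: X···X
r5=101: XX··XX
r6=110: X·X·X·X
r7=111: XXXXXXXX
r8=1000: X·······X
r9=1001: XX······XX
r10=1010: X·X·····X·X
r11=1011: XXXX····XXXX
r12=1100: X···X···X···X
r13=1101: XX··XX··XX··XX
r14=1110: X·X·X·X·X·X·X·X
r15=1111: XXXXXXXXXXXXXXXX

Answer: X
XX
X·X
XXXX
X···X
XX··XX
X·X·X·X
XXXXXXXX
X·······X
XX······XX
X·X·····X·X
XXXX····XXXX
X···X···X···X
XX··XX··XX··XX
X·X·X·X·X·X·X·X
XXXXXXXXXXXXXXXX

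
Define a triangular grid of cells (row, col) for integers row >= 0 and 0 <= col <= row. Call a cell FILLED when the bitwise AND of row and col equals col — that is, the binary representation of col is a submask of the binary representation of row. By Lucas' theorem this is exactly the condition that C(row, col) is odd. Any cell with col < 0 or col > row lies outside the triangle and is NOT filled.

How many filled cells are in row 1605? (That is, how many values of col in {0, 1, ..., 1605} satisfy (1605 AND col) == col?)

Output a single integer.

1605 in binary = 11001000101
popcount(1605) = number of 1-bits in 11001000101 = 5
A col c satisfies (1605 AND c) == c iff every set bit of c is also set in 1605; each of the 5 set bits of 1605 can independently be on or off in c.
count = 2^5 = 32

Answer: 32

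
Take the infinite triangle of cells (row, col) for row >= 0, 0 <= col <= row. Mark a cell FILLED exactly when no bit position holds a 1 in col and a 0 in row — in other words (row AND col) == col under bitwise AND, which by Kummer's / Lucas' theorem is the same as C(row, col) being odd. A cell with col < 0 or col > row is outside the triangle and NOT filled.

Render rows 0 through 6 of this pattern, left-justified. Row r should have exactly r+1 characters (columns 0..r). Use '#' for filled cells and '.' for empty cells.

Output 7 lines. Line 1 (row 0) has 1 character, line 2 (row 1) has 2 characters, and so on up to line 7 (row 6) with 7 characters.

Answer: #
##
#.#
####
#...#
##..##
#.#.#.#

Derivation:
r0=0: #
r1=1: ##
r2=10: #.#
r3=11: ####
r4=100: #...#
r5=101: ##..##
r6=110: #.#.#.#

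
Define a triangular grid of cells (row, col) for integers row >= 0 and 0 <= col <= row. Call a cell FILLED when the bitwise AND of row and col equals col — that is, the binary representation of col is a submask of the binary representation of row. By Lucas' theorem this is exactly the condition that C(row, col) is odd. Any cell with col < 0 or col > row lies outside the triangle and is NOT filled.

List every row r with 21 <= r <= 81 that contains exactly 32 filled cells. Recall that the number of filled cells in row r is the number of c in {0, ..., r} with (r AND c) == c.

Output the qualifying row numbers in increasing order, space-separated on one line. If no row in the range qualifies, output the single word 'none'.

Row r has 2^popcount(r) filled cells, so we need popcount(r) = log2(32) = 5.
Scan r = 21..81 and keep those with exactly 5 one-bits:
r=21=10101 popcount=3 -> skip
r=22=10110 popcount=3 -> skip
r=23=10111 popcount=4 -> skip
r=24=11000 popcount=2 -> skip
r=25=11001 popcount=3 -> skip
r=26=11010 popcount=3 -> skip
r=27=11011 popcount=4 -> skip
r=28=11100 popcount=3 -> skip
r=29=11101 popcount=4 -> skip
r=30=11110 popcount=4 -> skip
r=31=11111 popcount=5 -> KEEP
r=32=100000 popcount=1 -> skip
r=33=100001 popcount=2 -> skip
r=34=100010 popcount=2 -> skip
r=35=100011 popcount=3 -> skip
r=36=100100 popcount=2 -> skip
r=37=100101 popcount=3 -> skip
r=38=100110 popcount=3 -> skip
r=39=100111 popcount=4 -> skip
r=40=101000 popcount=2 -> skip
r=41=101001 popcount=3 -> skip
r=42=101010 popcount=3 -> skip
r=43=101011 popcount=4 -> skip
r=44=101100 popcount=3 -> skip
r=45=101101 popcount=4 -> skip
r=46=101110 popcount=4 -> skip
r=47=101111 popcount=5 -> KEEP
r=48=110000 popcount=2 -> skip
r=49=110001 popcount=3 -> skip
r=50=110010 popcount=3 -> skip
r=51=110011 popcount=4 -> skip
r=52=110100 popcount=3 -> skip
r=53=110101 popcount=4 -> skip
r=54=110110 popcount=4 -> skip
r=55=110111 popcount=5 -> KEEP
r=56=111000 popcount=3 -> skip
r=57=111001 popcount=4 -> skip
r=58=111010 popcount=4 -> skip
r=59=111011 popcount=5 -> KEEP
r=60=111100 popcount=4 -> skip
r=61=111101 popcount=5 -> KEEP
r=62=111110 popcount=5 -> KEEP
r=63=111111 popcount=6 -> skip
r=64=1000000 popcount=1 -> skip
r=65=1000001 popcount=2 -> skip
r=66=1000010 popcount=2 -> skip
r=67=1000011 popcount=3 -> skip
r=68=1000100 popcount=2 -> skip
r=69=1000101 popcount=3 -> skip
r=70=1000110 popcount=3 -> skip
r=71=1000111 popcount=4 -> skip
r=72=1001000 popcount=2 -> skip
r=73=1001001 popcount=3 -> skip
r=74=1001010 popcount=3 -> skip
r=75=1001011 popcount=4 -> skip
r=76=1001100 popcount=3 -> skip
r=77=1001101 popcount=4 -> skip
r=78=1001110 popcount=4 -> skip
r=79=1001111 popcount=5 -> KEEP
r=80=1010000 popcount=2 -> skip
r=81=1010001 popcount=3 -> skip
Kept rows: 31 47 55 59 61 62 79

Answer: 31 47 55 59 61 62 79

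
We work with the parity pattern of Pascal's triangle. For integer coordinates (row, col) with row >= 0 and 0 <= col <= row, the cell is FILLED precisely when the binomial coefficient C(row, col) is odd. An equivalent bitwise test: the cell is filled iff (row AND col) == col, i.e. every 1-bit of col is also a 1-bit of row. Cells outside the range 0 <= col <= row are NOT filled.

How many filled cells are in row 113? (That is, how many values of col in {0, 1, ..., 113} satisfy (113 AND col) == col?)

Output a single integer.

Answer: 16

Derivation:
113 in binary = 1110001
popcount(113) = number of 1-bits in 1110001 = 4
A col c satisfies (113 AND c) == c iff every set bit of c is also set in 113; each of the 4 set bits of 113 can independently be on or off in c.
count = 2^4 = 16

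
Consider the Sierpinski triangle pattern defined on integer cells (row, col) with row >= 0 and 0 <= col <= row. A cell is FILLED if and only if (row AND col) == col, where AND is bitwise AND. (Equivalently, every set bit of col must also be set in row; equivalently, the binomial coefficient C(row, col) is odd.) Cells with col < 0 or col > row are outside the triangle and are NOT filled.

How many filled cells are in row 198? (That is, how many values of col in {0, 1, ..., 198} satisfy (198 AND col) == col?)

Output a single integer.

198 in binary = 11000110
popcount(198) = number of 1-bits in 11000110 = 4
A col c satisfies (198 AND c) == c iff every set bit of c is also set in 198; each of the 4 set bits of 198 can independently be on or off in c.
count = 2^4 = 16

Answer: 16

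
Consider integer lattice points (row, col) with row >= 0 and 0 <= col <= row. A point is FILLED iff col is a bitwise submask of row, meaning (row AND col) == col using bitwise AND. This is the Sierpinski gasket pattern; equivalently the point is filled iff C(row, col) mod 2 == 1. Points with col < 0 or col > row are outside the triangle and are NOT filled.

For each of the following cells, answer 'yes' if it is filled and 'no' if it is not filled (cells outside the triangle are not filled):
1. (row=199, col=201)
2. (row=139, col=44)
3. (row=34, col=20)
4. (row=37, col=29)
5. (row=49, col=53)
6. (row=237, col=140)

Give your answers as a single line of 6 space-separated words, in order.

(199,201): col outside [0, 199] -> not filled
(139,44): row=0b10001011, col=0b101100, row AND col = 0b1000 = 8; 8 != 44 -> empty
(34,20): row=0b100010, col=0b10100, row AND col = 0b0 = 0; 0 != 20 -> empty
(37,29): row=0b100101, col=0b11101, row AND col = 0b101 = 5; 5 != 29 -> empty
(49,53): col outside [0, 49] -> not filled
(237,140): row=0b11101101, col=0b10001100, row AND col = 0b10001100 = 140; 140 == 140 -> filled

Answer: no no no no no yes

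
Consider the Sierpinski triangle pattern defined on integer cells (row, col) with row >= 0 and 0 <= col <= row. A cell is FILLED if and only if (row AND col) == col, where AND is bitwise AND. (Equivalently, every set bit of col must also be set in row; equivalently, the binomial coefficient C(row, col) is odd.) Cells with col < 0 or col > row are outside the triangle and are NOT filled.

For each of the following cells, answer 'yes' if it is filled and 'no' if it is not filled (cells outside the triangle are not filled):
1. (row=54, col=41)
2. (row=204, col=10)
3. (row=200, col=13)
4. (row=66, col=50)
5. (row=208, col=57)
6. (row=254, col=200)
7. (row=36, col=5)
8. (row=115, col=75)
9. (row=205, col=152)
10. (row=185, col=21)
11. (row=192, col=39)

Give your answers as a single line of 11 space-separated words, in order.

(54,41): row=0b110110, col=0b101001, row AND col = 0b100000 = 32; 32 != 41 -> empty
(204,10): row=0b11001100, col=0b1010, row AND col = 0b1000 = 8; 8 != 10 -> empty
(200,13): row=0b11001000, col=0b1101, row AND col = 0b1000 = 8; 8 != 13 -> empty
(66,50): row=0b1000010, col=0b110010, row AND col = 0b10 = 2; 2 != 50 -> empty
(208,57): row=0b11010000, col=0b111001, row AND col = 0b10000 = 16; 16 != 57 -> empty
(254,200): row=0b11111110, col=0b11001000, row AND col = 0b11001000 = 200; 200 == 200 -> filled
(36,5): row=0b100100, col=0b101, row AND col = 0b100 = 4; 4 != 5 -> empty
(115,75): row=0b1110011, col=0b1001011, row AND col = 0b1000011 = 67; 67 != 75 -> empty
(205,152): row=0b11001101, col=0b10011000, row AND col = 0b10001000 = 136; 136 != 152 -> empty
(185,21): row=0b10111001, col=0b10101, row AND col = 0b10001 = 17; 17 != 21 -> empty
(192,39): row=0b11000000, col=0b100111, row AND col = 0b0 = 0; 0 != 39 -> empty

Answer: no no no no no yes no no no no no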